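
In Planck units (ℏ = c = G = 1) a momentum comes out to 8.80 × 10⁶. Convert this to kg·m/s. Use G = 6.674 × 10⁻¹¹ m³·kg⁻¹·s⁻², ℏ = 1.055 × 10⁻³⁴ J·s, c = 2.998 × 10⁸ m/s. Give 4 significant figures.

5.743 × 10⁷ kg·m/s

One Planck momentum: p_P = √(ℏc³/G) = 6.527 kg·m/s.
8.80 × 10⁶ × 6.527 kg·m/s = 5.743 × 10⁷ kg·m/s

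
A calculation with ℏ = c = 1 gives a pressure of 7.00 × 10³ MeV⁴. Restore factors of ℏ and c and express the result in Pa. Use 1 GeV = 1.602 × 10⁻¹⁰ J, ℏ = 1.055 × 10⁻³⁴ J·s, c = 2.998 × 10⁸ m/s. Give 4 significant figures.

1.457 × 10²⁹ Pa

Pressure is [E]/[L]³ = [E]⁴/(ℏc)³.
1 GeV⁴ → 1/(ℏc)³ × (1 GeV in J)⁴ = 2.082 × 10³⁷ Pa.
Convert the energy scale: 7.00 × 10³ MeV⁴ = 7.00 × 10⁻⁹ GeV⁴.
Result: 7.00 × 10⁻⁹ × 2.082 × 10³⁷ = 1.457 × 10²⁹ Pa.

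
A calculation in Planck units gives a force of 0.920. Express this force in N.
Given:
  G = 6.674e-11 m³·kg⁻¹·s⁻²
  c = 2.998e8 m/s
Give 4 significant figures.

1.114e44 N

One Planck force: F_P = c⁴/G = 1.210e44 N.
0.920 × 1.210e44 N = 1.114e44 N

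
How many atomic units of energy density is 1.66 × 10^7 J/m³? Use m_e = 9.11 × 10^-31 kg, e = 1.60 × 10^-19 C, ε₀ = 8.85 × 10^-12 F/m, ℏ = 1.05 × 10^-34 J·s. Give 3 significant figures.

atomic unit of energy density: u_au = E_h/a₀³ = m_e⁴e¹⁰/((4πε₀)⁵ℏ⁸) = 3.01 × 10^13 J/m³.
1.66 × 10^7 / 3.01 × 10^13 = 5.51 × 10^-7

5.51 × 10^-7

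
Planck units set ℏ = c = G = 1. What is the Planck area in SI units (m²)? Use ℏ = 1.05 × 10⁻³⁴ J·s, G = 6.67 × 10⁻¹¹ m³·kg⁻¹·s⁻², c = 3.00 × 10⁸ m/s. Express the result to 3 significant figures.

2.59 × 10⁻⁷⁰ m²

From ℏ = c = G = 1 the area scale is A_P = ℏG/c³.
  = 7.00 × 10⁻⁴⁵ / 2.70 × 10²⁵
  = 2.59 × 10⁻⁷⁰ m²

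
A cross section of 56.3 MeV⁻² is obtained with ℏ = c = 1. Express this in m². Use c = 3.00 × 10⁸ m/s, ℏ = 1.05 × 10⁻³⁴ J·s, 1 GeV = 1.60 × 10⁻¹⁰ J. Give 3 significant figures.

2.18 × 10⁻²⁴ m²

Area is [L]² = [E]⁻²·(ℏc)²; restore (ℏc)².
1 GeV⁻² → (ℏc)² × (1 GeV in J)⁻² = 3.88 × 10⁻³² m².
Convert the energy scale: 56.3 MeV⁻² = 5.63 × 10⁷ GeV⁻².
Result: 5.63 × 10⁷ × 3.88 × 10⁻³² = 2.18 × 10⁻²⁴ m².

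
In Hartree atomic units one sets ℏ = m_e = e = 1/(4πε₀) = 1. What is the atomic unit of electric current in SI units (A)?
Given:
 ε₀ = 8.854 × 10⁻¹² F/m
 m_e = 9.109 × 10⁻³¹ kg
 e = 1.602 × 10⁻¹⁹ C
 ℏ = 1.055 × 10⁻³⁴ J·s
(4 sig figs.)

6.612 × 10⁻³ A

I_au = e E_h/ℏ = m_e e⁵/((4πε₀)²ℏ³)
E_h = 4.354 × 10⁻¹⁸ J
e·E_h/ℏ = 6.612 × 10⁻³ A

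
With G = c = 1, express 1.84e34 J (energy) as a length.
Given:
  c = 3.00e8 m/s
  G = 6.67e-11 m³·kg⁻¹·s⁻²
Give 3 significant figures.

1.52e-10 m

Energy → length via G/c⁴.
1.84e34 J × (G/c⁴) = 1.52e-10 m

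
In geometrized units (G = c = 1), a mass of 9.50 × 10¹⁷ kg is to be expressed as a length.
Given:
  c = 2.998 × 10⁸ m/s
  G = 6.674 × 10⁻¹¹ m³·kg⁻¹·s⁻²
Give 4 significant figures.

7.054 × 10⁻¹⁰ m

In G = c = 1 units mass has dimensions of length; the conversion factor is G/c².
9.50 × 10¹⁷ kg × (G/c²) = 7.054 × 10⁻¹⁰ m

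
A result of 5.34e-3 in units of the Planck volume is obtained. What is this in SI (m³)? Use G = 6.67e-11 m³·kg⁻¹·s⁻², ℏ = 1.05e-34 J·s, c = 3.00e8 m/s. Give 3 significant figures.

One Planck volume: V_P = (ℏG/c³)^(3/2) = 4.18e-105 m³.
5.34e-3 × 4.18e-105 m³ = 2.23e-107 m³

2.23e-107 m³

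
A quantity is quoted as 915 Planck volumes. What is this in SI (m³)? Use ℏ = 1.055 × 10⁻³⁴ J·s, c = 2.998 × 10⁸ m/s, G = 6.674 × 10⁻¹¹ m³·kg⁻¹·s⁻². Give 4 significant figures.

One Planck volume: V_P = (ℏG/c³)^(3/2) = 4.224 × 10⁻¹⁰⁵ m³.
915 × 4.224 × 10⁻¹⁰⁵ m³ = 3.865 × 10⁻¹⁰² m³

3.865 × 10⁻¹⁰² m³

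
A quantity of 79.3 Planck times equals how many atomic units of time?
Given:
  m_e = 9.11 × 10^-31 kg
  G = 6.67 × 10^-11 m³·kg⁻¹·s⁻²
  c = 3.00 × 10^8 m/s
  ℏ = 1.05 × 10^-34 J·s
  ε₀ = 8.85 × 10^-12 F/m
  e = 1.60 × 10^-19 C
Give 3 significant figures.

Planck time: t_P = √(ℏG/c⁵) = 5.37 × 10^-44 s
atomic unit of time: τ_au = (4πε₀)²ℏ³/(m_e e⁴) = 2.40 × 10^-17 s
79.3 × 5.37 × 10^-44 / 2.40 × 10^-17 = 1.78 × 10^-25

1.78 × 10^-25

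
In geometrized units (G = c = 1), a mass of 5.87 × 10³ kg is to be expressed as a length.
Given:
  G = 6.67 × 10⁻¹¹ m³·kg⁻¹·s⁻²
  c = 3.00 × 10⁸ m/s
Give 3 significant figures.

In G = c = 1 units mass has dimensions of length; the conversion factor is G/c².
5.87 × 10³ kg × (G/c²) = 4.35 × 10⁻²⁴ m

4.35 × 10⁻²⁴ m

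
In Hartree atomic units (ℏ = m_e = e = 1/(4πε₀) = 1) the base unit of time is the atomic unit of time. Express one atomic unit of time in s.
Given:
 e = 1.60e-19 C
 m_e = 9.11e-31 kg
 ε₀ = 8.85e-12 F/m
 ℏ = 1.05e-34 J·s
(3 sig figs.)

τ_au = (4πε₀)²ℏ³/(m_e e⁴)
E_h = 4.38e-18 J
ℏ/E_h = 2.40e-17 s

2.40e-17 s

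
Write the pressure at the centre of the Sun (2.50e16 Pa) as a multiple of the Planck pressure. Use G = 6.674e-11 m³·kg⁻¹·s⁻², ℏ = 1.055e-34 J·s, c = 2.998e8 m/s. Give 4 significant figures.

5.397e-98

Planck pressure: p_P = c⁷/(ℏG²) = 4.632e113 Pa.
2.50e16 / 4.632e113 = 5.397e-98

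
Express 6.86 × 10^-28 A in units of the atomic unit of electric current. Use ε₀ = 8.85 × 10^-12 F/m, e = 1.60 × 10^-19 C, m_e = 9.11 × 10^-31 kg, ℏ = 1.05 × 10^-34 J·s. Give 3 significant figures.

atomic unit of electric current: I_au = e E_h/ℏ = m_e e⁵/((4πε₀)²ℏ³) = 6.67 × 10^-3 A.
6.86 × 10^-28 / 6.67 × 10^-3 = 1.03 × 10^-25

1.03 × 10^-25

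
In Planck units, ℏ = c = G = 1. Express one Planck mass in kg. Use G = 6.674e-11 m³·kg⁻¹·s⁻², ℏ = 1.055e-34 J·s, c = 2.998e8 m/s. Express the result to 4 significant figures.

2.177e-8 kg

Dimensional analysis gives m_P = √(ℏc/G).
  = √(4.739e-16)
  = 2.177e-8 kg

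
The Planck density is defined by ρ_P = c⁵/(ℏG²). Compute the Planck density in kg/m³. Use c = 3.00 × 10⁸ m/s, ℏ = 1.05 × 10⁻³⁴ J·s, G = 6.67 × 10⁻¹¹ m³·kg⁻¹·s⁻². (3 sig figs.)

5.20 × 10⁹⁶ kg/m³

ρ_P = c⁵/(ℏG²)
  = 2.43 × 10⁴² / 4.67 × 10⁻⁵⁵
  = 5.20 × 10⁹⁶ kg/m³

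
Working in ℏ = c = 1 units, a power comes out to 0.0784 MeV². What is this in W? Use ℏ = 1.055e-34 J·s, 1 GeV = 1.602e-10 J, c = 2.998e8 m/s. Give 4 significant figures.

Power is [E]/[T] = [E]²/ℏ.
1 GeV² → 1/ℏ × (1 GeV in J)² = 2.433e14 W.
Convert the energy scale: 0.0784 MeV² = 7.84e-8 GeV².
Result: 7.84e-8 × 2.433e14 = 1.907e7 W.

1.907e7 W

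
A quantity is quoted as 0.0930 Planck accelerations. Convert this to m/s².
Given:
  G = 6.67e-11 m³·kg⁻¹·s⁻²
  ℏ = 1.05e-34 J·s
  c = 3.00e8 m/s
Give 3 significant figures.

One Planck acceleration: a_P = √(c⁷/(ℏG)) = 5.59e51 m/s².
0.0930 × 5.59e51 m/s² = 5.20e50 m/s²

5.20e50 m/s²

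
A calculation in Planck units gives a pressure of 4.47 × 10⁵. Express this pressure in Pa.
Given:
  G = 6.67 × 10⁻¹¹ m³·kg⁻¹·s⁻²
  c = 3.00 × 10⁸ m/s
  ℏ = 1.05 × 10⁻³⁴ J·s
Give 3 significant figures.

One Planck pressure: p_P = c⁷/(ℏG²) = 4.68 × 10¹¹³ Pa.
4.47 × 10⁵ × 4.68 × 10¹¹³ Pa = 2.09 × 10¹¹⁹ Pa

2.09 × 10¹¹⁹ Pa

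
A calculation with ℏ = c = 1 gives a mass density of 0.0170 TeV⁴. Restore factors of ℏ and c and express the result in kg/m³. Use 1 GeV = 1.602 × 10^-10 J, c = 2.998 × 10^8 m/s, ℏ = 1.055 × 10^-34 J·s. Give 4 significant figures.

Mass density is [E]/(c²[L]³) = [E]⁴/(ℏ³c⁵).
1 GeV⁴ → 1/(ℏ³c⁵) × (1 GeV in J)⁴ = 2.316 × 10^20 kg/m³.
Convert the energy scale: 0.0170 TeV⁴ = 1.70 × 10^10 GeV⁴.
Result: 1.70 × 10^10 × 2.316 × 10^20 = 3.937 × 10^30 kg/m³.

3.937 × 10^30 kg/m³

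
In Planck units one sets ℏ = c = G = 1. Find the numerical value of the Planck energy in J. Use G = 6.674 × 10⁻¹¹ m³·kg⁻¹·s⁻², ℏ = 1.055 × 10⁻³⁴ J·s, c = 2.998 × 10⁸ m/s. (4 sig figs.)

E_P = √(ℏc⁵/G)
  = √(3.828 × 10¹⁸)
  = 1.957 × 10⁹ J

1.957 × 10⁹ J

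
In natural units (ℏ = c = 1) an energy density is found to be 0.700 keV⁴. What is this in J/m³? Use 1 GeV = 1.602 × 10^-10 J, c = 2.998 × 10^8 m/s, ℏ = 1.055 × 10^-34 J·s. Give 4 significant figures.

1.457 × 10^13 J/m³

[E]/[L]³ = [E]⁴/(ℏc)³; restore (ℏc)⁻³.
1 GeV⁴ → 1/(ℏc)³ × (1 GeV in J)⁴ = 2.082 × 10^37 J/m³.
Convert the energy scale: 0.700 keV⁴ = 7.00 × 10^-25 GeV⁴.
Result: 7.00 × 10^-25 × 2.082 × 10^37 = 1.457 × 10^13 J/m³.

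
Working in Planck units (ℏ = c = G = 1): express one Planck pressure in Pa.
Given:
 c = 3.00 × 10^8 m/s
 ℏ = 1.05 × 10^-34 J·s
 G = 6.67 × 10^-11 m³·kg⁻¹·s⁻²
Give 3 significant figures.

Dimensional analysis gives p_P = c⁷/(ℏG²).
  = 2.19 × 10^59 / 4.67 × 10^-55
  = 4.68 × 10^113 Pa

4.68 × 10^113 Pa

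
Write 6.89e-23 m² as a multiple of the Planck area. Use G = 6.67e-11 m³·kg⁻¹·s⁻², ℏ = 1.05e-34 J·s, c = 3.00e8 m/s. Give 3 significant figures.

2.66e47

Planck area: A_P = ℏG/c³ = 2.59e-70 m².
6.89e-23 / 2.59e-70 = 2.66e47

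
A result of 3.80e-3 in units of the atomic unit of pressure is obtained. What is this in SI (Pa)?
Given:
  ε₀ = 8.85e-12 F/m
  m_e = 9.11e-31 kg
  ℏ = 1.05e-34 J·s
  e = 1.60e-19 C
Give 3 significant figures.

One atomic unit of pressure: P_au = E_h/a₀³ = m_e⁴e¹⁰/((4πε₀)⁵ℏ⁸) = 3.01e13 Pa.
3.80e-3 × 3.01e13 Pa = 1.14e11 Pa

1.14e11 Pa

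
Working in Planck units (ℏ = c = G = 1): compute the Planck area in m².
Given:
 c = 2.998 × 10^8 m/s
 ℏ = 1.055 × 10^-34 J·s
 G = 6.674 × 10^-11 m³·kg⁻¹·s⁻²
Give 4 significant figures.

2.613 × 10^-70 m²

The unique combination of the constants set to 1 with dimensions of area is A_P = ℏG/c³.
  = 7.041 × 10^-45 / 2.695 × 10^25
  = 2.613 × 10^-70 m²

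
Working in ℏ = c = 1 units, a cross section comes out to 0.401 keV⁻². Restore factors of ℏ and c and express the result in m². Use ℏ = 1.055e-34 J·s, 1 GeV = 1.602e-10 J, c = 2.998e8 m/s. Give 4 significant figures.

1.563e-20 m²

Area is [L]² = [E]⁻²·(ℏc)²; restore (ℏc)².
1 GeV⁻² → (ℏc)² × (1 GeV in J)⁻² = 3.898e-32 m².
Convert the energy scale: 0.401 keV⁻² = 4.01e11 GeV⁻².
Result: 4.01e11 × 3.898e-32 = 1.563e-20 m².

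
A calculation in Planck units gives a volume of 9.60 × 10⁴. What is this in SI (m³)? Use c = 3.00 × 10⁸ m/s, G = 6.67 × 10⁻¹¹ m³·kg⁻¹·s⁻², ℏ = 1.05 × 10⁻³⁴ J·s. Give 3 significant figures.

One Planck volume: V_P = (ℏG/c³)^(3/2) = 4.18 × 10⁻¹⁰⁵ m³.
9.60 × 10⁴ × 4.18 × 10⁻¹⁰⁵ m³ = 4.01 × 10⁻¹⁰⁰ m³

4.01 × 10⁻¹⁰⁰ m³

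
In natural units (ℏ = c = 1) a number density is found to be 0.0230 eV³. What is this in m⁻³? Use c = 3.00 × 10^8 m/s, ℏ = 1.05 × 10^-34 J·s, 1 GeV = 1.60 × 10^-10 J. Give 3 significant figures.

Number density is [L]⁻³ = [E]³/(ℏc)³.
1 GeV³ → 1/(ℏc)³ × (1 GeV in J)³ = 1.31 × 10^47 m⁻³.
Convert the energy scale: 0.0230 eV³ = 2.30 × 10^-29 GeV³.
Result: 2.30 × 10^-29 × 1.31 × 10^47 = 3.01 × 10^18 m⁻³.

3.01 × 10^18 m⁻³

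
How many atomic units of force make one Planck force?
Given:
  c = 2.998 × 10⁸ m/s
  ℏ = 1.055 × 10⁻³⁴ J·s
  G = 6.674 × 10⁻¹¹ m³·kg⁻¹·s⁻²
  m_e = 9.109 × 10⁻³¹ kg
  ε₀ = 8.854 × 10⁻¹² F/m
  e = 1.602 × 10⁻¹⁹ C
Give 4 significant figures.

1.473 × 10⁵¹

Planck force: F_P = c⁴/G = 1.210 × 10⁴⁴ N
atomic unit of force: F_au = E_h/a₀ = m_e²e⁶/((4πε₀)³ℏ⁴) = 8.220 × 10⁻⁸ N
ratio = 1.210 × 10⁴⁴ / 8.220 × 10⁻⁸ = 1.473 × 10⁵¹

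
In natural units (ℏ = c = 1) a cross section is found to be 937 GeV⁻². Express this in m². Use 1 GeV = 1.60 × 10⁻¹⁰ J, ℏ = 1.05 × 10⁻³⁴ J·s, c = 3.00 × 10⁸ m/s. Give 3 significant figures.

3.63 × 10⁻²⁹ m²

Area is [L]² = [E]⁻²·(ℏc)²; restore (ℏc)².
1 GeV⁻² → (ℏc)² × (1 GeV in J)⁻² = 3.88 × 10⁻³² m².
Result: 937 × 3.88 × 10⁻³² = 3.63 × 10⁻²⁹ m².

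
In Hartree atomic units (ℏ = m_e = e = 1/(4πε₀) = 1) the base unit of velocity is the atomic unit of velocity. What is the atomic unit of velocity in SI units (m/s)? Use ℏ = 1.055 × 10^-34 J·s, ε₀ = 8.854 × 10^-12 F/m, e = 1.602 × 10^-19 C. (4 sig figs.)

2.186 × 10^6 m/s

v_au = e²/(4πε₀ℏ)
  = 2.566 × 10^-38 / 1.174 × 10^-44
  = 2.186 × 10^6 m/s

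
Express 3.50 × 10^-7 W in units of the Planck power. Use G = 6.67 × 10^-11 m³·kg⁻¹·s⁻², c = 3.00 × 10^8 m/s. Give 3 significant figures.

Planck power: P_P = c⁵/G = 3.64 × 10^52 W.
3.50 × 10^-7 / 3.64 × 10^52 = 9.61 × 10^-60

9.61 × 10^-60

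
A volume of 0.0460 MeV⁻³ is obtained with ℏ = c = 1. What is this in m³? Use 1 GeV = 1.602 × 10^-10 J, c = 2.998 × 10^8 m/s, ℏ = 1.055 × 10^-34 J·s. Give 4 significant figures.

3.540 × 10^-40 m³

Volume is [L]³ = [E]⁻³·(ℏc)³.
1 GeV⁻³ → (ℏc)³ × (1 GeV in J)⁻³ = 7.696 × 10^-48 m³.
Convert the energy scale: 0.0460 MeV⁻³ = 4.60 × 10^7 GeV⁻³.
Result: 4.60 × 10^7 × 7.696 × 10^-48 = 3.540 × 10^-40 m³.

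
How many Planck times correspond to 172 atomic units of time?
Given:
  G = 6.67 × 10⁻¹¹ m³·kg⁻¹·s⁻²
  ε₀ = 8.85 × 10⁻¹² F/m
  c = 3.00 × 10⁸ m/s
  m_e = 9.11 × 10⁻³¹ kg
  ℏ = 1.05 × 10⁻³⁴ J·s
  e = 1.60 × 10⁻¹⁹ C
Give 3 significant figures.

7.68 × 10²⁸

atomic unit of time: τ_au = (4πε₀)²ℏ³/(m_e e⁴) = 2.40 × 10⁻¹⁷ s
Planck time: t_P = √(ℏG/c⁵) = 5.37 × 10⁻⁴⁴ s
172 × 2.40 × 10⁻¹⁷ / 5.37 × 10⁻⁴⁴ = 7.68 × 10²⁸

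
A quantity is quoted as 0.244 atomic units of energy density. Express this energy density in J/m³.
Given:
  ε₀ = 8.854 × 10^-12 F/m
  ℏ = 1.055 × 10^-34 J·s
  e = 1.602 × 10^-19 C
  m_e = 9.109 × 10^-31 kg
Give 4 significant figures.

One atomic unit of energy density: u_au = E_h/a₀³ = m_e⁴e¹⁰/((4πε₀)⁵ℏ⁸) = 2.929 × 10^13 J/m³.
0.244 × 2.929 × 10^13 J/m³ = 7.147 × 10^12 J/m³

7.147 × 10^12 J/m³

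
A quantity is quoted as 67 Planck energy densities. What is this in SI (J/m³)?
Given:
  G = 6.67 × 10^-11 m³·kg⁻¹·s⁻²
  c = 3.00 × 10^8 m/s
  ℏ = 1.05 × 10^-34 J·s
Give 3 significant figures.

3.14 × 10^115 J/m³

One Planck energy density: u_P = c⁷/(ℏG²) = 4.68 × 10^113 J/m³.
67 × 4.68 × 10^113 J/m³ = 3.14 × 10^115 J/m³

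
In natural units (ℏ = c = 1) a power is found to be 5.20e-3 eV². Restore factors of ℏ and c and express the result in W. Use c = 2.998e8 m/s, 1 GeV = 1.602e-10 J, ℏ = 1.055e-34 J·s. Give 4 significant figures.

1.265e-6 W

Power is [E]/[T] = [E]²/ℏ.
1 GeV² → 1/ℏ × (1 GeV in J)² = 2.433e14 W.
Convert the energy scale: 5.20e-3 eV² = 5.20e-21 GeV².
Result: 5.20e-21 × 2.433e14 = 1.265e-6 W.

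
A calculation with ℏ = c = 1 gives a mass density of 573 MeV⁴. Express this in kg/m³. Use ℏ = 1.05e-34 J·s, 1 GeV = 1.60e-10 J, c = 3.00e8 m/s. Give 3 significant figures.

1.33e11 kg/m³

Mass density is [E]/(c²[L]³) = [E]⁴/(ℏ³c⁵).
1 GeV⁴ → 1/(ℏ³c⁵) × (1 GeV in J)⁴ = 2.33e20 kg/m³.
Convert the energy scale: 573 MeV⁴ = 5.73e-10 GeV⁴.
Result: 5.73e-10 × 2.33e20 = 1.33e11 kg/m³.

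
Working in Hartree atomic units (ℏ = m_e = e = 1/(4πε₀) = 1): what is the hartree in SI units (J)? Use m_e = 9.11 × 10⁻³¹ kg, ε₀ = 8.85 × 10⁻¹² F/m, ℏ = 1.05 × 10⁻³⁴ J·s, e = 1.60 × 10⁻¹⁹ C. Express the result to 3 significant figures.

4.38 × 10⁻¹⁸ J

From ℏ = m_e = e = 1/(4πε₀) = 1 the energy scale is E_h = m_e e⁴/(4πε₀ℏ)².
  = 5.97 × 10⁻¹⁰⁶ / 1.36 × 10⁻⁸⁸
  = 4.38 × 10⁻¹⁸ J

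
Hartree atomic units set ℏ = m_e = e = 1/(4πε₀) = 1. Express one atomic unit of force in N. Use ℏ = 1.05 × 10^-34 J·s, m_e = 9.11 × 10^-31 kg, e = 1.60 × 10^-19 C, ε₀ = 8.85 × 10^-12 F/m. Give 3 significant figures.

8.33 × 10^-8 N

Dimensional analysis gives F_au = E_h/a₀ = m_e²e⁶/((4πε₀)³ℏ⁴).
E_h = 4.38 × 10^-18 J
a₀ = 5.26 × 10^-11 m
E_h/a₀ = 8.33 × 10^-8 N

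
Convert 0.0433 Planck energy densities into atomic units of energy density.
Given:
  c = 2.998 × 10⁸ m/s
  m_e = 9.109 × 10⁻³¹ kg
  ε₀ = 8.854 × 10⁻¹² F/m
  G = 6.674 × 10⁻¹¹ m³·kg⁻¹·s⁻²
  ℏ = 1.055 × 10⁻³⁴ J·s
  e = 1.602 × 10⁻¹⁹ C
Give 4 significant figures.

6.848 × 10⁹⁸

Planck energy density: u_P = c⁷/(ℏG²) = 4.632 × 10¹¹³ J/m³
atomic unit of energy density: u_au = E_h/a₀³ = m_e⁴e¹⁰/((4πε₀)⁵ℏ⁸) = 2.929 × 10¹³ J/m³
0.0433 × 4.632 × 10¹¹³ / 2.929 × 10¹³ = 6.848 × 10⁹⁸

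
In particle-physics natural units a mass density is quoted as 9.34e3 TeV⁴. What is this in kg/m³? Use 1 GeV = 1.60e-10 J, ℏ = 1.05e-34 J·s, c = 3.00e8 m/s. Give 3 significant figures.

2.18e36 kg/m³

Mass density is [E]/(c²[L]³) = [E]⁴/(ℏ³c⁵).
1 GeV⁴ → 1/(ℏ³c⁵) × (1 GeV in J)⁴ = 2.33e20 kg/m³.
Convert the energy scale: 9.34e3 TeV⁴ = 9.34e15 GeV⁴.
Result: 9.34e15 × 2.33e20 = 2.18e36 kg/m³.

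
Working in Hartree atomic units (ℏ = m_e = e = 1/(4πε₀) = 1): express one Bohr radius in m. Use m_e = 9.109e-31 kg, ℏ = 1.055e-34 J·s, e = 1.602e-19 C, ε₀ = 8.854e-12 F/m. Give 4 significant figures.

From ℏ = m_e = e = 1/(4πε₀) = 1 the length scale is a₀ = 4πε₀ℏ²/(m_e e²).
  = 1.238e-78 / 2.338e-68
  = 5.297e-11 m

5.297e-11 m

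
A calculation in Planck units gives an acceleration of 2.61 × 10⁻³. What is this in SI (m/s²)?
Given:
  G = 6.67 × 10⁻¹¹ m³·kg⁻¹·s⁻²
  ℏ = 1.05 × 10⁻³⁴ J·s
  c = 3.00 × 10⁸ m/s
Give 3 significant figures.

One Planck acceleration: a_P = √(c⁷/(ℏG)) = 5.59 × 10⁵¹ m/s².
2.61 × 10⁻³ × 5.59 × 10⁵¹ m/s² = 1.46 × 10⁴⁹ m/s²

1.46 × 10⁴⁹ m/s²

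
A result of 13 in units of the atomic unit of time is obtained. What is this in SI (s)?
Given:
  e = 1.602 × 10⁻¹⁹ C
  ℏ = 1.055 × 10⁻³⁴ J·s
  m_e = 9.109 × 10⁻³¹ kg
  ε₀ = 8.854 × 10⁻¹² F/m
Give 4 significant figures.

One atomic unit of time: τ_au = (4πε₀)²ℏ³/(m_e e⁴) = 2.423 × 10⁻¹⁷ s.
13 × 2.423 × 10⁻¹⁷ s = 3.150 × 10⁻¹⁶ s

3.150 × 10⁻¹⁶ s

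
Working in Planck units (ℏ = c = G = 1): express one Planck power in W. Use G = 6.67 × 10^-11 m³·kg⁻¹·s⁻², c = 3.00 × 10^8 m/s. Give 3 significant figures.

3.64 × 10^52 W

Dimensional analysis gives P_P = c⁵/G.
  = 2.43 × 10^42 / 6.67 × 10^-11
  = 3.64 × 10^52 W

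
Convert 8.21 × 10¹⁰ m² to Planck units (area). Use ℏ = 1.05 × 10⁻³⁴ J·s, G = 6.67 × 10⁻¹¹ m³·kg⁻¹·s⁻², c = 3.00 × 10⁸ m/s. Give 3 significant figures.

Planck area: A_P = ℏG/c³ = 2.59 × 10⁻⁷⁰ m².
8.21 × 10¹⁰ / 2.59 × 10⁻⁷⁰ = 3.17 × 10⁸⁰

3.17 × 10⁸⁰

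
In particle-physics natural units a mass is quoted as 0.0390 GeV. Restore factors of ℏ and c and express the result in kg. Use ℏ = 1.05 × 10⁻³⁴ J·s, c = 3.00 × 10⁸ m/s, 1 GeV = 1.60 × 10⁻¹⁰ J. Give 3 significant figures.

6.93 × 10⁻²⁹ kg

Mass is [E]/c²; divide by c².
1 GeV → 1/c² × (1 GeV in J) = 1.78 × 10⁻²⁷ kg.
Result: 0.0390 × 1.78 × 10⁻²⁷ = 6.93 × 10⁻²⁹ kg.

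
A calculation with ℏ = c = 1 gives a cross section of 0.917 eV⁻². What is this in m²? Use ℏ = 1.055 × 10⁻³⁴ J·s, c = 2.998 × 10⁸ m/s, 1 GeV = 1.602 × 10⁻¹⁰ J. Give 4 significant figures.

3.574 × 10⁻¹⁴ m²

Area is [L]² = [E]⁻²·(ℏc)²; restore (ℏc)².
1 GeV⁻² → (ℏc)² × (1 GeV in J)⁻² = 3.898 × 10⁻³² m².
Convert the energy scale: 0.917 eV⁻² = 9.17 × 10¹⁷ GeV⁻².
Result: 9.17 × 10¹⁷ × 3.898 × 10⁻³² = 3.574 × 10⁻¹⁴ m².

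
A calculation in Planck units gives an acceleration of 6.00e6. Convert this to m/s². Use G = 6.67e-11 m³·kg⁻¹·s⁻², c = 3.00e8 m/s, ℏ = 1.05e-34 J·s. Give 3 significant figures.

One Planck acceleration: a_P = √(c⁷/(ℏG)) = 5.59e51 m/s².
6.00e6 × 5.59e51 m/s² = 3.35e58 m/s²

3.35e58 m/s²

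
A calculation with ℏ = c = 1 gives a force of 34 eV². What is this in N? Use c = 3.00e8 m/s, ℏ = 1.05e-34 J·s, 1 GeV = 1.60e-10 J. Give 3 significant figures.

Force is [E]/[L] = [E]²/(ℏc); restore (ℏc)⁻¹.
1 GeV² → 1/(ℏc) × (1 GeV in J)² = 8.13e5 N.
Convert the energy scale: 34 eV² = 3.40e-17 GeV².
Result: 3.40e-17 × 8.13e5 = 2.76e-11 N.

2.76e-11 N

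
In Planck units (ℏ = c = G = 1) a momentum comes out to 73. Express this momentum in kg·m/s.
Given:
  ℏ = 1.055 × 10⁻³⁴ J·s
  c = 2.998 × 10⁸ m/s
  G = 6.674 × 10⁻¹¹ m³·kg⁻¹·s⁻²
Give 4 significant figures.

476.4 kg·m/s

One Planck momentum: p_P = √(ℏc³/G) = 6.527 kg·m/s.
73 × 6.527 kg·m/s = 476.4 kg·m/s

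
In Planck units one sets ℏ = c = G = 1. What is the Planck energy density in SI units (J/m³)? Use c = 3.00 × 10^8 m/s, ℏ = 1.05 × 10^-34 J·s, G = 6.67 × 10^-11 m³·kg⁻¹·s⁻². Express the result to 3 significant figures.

4.68 × 10^113 J/m³

u_P = c⁷/(ℏG²)
  = 2.19 × 10^59 / 4.67 × 10^-55
  = 4.68 × 10^113 J/m³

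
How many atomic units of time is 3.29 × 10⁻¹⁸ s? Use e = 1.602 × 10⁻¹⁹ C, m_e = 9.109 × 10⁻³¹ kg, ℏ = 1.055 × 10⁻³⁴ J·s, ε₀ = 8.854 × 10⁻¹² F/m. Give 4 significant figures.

atomic unit of time: τ_au = (4πε₀)²ℏ³/(m_e e⁴) = 2.423 × 10⁻¹⁷ s.
3.29 × 10⁻¹⁸ / 2.423 × 10⁻¹⁷ = 0.1358

0.1358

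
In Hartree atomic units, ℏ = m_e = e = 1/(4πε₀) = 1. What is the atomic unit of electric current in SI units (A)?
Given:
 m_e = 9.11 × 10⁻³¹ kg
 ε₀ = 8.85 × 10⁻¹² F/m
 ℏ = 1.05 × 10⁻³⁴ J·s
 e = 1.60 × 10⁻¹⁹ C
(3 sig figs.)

6.67 × 10⁻³ A

Dimensional analysis gives I_au = e E_h/ℏ = m_e e⁵/((4πε₀)²ℏ³).
E_h = 4.38 × 10⁻¹⁸ J
e·E_h/ℏ = 6.67 × 10⁻³ A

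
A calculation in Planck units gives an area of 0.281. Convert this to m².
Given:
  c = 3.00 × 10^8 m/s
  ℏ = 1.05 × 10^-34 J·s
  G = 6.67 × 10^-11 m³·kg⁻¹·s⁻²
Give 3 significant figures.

7.29 × 10^-71 m²

One Planck area: A_P = ℏG/c³ = 2.59 × 10^-70 m².
0.281 × 2.59 × 10^-70 m² = 7.29 × 10^-71 m²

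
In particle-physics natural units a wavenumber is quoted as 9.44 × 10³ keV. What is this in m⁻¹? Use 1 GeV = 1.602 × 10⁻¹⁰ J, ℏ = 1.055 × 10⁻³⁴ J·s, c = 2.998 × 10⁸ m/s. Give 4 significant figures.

4.781 × 10¹³ m⁻¹

Inverse length is [E]/(ℏc).
1 GeV → 1/(ℏc) × (1 GeV in J) = 5.065 × 10¹⁵ m⁻¹.
Convert the energy scale: 9.44 × 10³ keV = 9.44 × 10⁻³ GeV.
Result: 9.44 × 10⁻³ × 5.065 × 10¹⁵ = 4.781 × 10¹³ m⁻¹.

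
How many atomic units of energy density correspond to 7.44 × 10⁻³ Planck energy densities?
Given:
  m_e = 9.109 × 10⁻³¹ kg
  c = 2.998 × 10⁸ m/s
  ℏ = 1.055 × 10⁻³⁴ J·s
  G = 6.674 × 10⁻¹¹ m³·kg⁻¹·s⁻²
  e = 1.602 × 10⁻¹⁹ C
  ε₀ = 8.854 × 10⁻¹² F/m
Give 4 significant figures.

Planck energy density: u_P = c⁷/(ℏG²) = 4.632 × 10¹¹³ J/m³
atomic unit of energy density: u_au = E_h/a₀³ = m_e⁴e¹⁰/((4πε₀)⁵ℏ⁸) = 2.929 × 10¹³ J/m³
7.44 × 10⁻³ × 4.632 × 10¹¹³ / 2.929 × 10¹³ = 1.177 × 10⁹⁸

1.177 × 10⁹⁸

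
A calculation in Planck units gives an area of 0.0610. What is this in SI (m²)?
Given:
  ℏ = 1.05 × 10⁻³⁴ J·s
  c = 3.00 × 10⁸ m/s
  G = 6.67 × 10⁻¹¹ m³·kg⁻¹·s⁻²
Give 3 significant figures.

One Planck area: A_P = ℏG/c³ = 2.59 × 10⁻⁷⁰ m².
0.0610 × 2.59 × 10⁻⁷⁰ m² = 1.58 × 10⁻⁷¹ m²

1.58 × 10⁻⁷¹ m²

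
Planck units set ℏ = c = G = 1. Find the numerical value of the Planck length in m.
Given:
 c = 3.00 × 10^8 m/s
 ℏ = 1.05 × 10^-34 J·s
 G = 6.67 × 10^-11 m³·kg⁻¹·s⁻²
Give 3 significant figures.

1.61 × 10^-35 m

From ℏ = c = G = 1 the length scale is ℓ_P = √(ℏG/c³).
  = √(2.59 × 10^-70)
  = 1.61 × 10^-35 m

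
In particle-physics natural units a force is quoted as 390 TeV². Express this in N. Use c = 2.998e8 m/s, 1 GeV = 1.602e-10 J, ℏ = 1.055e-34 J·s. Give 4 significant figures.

Force is [E]/[L] = [E]²/(ℏc); restore (ℏc)⁻¹.
1 GeV² → 1/(ℏc) × (1 GeV in J)² = 8.114e5 N.
Convert the energy scale: 390 TeV² = 3.90e8 GeV².
Result: 3.90e8 × 8.114e5 = 3.165e14 N.

3.165e14 N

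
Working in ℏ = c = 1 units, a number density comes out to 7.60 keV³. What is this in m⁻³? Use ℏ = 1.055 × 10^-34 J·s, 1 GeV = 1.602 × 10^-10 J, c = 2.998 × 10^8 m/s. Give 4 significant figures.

Number density is [L]⁻³ = [E]³/(ℏc)³.
1 GeV³ → 1/(ℏc)³ × (1 GeV in J)³ = 1.299 × 10^47 m⁻³.
Convert the energy scale: 7.60 keV³ = 7.60 × 10^-18 GeV³.
Result: 7.60 × 10^-18 × 1.299 × 10^47 = 9.875 × 10^29 m⁻³.

9.875 × 10^29 m⁻³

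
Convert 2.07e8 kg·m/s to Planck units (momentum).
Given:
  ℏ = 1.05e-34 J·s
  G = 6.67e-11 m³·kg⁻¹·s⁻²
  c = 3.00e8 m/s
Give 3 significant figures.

Planck momentum: p_P = √(ℏc³/G) = 6.52 kg·m/s.
2.07e8 / 6.52 = 3.18e7

3.18e7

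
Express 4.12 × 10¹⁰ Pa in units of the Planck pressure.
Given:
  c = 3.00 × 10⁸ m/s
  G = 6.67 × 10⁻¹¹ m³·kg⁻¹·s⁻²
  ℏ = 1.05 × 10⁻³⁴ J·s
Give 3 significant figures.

8.80 × 10⁻¹⁰⁴

Planck pressure: p_P = c⁷/(ℏG²) = 4.68 × 10¹¹³ Pa.
4.12 × 10¹⁰ / 4.68 × 10¹¹³ = 8.80 × 10⁻¹⁰⁴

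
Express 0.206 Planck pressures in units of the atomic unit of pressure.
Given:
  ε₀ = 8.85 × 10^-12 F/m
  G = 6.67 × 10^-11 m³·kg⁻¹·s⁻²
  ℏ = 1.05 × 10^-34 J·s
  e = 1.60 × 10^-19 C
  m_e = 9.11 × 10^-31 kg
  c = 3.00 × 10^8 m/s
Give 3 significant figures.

3.20 × 10^99

Planck pressure: p_P = c⁷/(ℏG²) = 4.68 × 10^113 Pa
atomic unit of pressure: P_au = E_h/a₀³ = m_e⁴e¹⁰/((4πε₀)⁵ℏ⁸) = 3.01 × 10^13 Pa
0.206 × 4.68 × 10^113 / 3.01 × 10^13 = 3.20 × 10^99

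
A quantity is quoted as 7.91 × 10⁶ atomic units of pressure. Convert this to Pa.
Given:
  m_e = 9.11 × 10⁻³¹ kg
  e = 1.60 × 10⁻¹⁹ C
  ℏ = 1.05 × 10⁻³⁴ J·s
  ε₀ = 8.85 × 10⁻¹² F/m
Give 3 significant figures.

One atomic unit of pressure: P_au = E_h/a₀³ = m_e⁴e¹⁰/((4πε₀)⁵ℏ⁸) = 3.01 × 10¹³ Pa.
7.91 × 10⁶ × 3.01 × 10¹³ Pa = 2.38 × 10²⁰ Pa

2.38 × 10²⁰ Pa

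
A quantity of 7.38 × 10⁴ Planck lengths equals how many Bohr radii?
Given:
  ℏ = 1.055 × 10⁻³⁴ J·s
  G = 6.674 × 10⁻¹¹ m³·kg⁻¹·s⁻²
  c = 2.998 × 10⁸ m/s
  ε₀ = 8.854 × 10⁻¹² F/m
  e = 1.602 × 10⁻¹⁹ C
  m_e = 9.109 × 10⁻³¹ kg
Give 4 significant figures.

Planck length: ℓ_P = √(ℏG/c³) = 1.616 × 10⁻³⁵ m
Bohr radius: a₀ = 4πε₀ℏ²/(m_e e²) = 5.297 × 10⁻¹¹ m
7.38 × 10⁴ × 1.616 × 10⁻³⁵ / 5.297 × 10⁻¹¹ = 2.252 × 10⁻²⁰

2.252 × 10⁻²⁰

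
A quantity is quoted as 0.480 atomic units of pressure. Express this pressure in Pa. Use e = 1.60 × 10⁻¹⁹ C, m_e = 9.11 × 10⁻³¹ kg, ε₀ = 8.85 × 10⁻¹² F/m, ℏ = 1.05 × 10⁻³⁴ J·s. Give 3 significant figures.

One atomic unit of pressure: P_au = E_h/a₀³ = m_e⁴e¹⁰/((4πε₀)⁵ℏ⁸) = 3.01 × 10¹³ Pa.
0.480 × 3.01 × 10¹³ Pa = 1.45 × 10¹³ Pa

1.45 × 10¹³ Pa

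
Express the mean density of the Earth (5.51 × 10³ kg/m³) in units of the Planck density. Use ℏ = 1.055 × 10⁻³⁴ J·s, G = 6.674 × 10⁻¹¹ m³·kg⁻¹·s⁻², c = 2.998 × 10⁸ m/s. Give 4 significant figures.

Planck density: ρ_P = c⁵/(ℏG²) = 5.154 × 10⁹⁶ kg/m³.
5.51 × 10³ / 5.154 × 10⁹⁶ = 1.069 × 10⁻⁹³

1.069 × 10⁻⁹³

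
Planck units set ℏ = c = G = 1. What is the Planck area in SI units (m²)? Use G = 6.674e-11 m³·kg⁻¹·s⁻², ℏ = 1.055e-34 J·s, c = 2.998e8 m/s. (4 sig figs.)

2.613e-70 m²

From ℏ = c = G = 1 the area scale is A_P = ℏG/c³.
  = 7.041e-45 / 2.695e25
  = 2.613e-70 m²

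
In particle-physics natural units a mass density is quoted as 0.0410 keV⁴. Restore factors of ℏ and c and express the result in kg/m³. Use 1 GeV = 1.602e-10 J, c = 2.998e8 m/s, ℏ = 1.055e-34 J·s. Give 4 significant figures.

Mass density is [E]/(c²[L]³) = [E]⁴/(ℏ³c⁵).
1 GeV⁴ → 1/(ℏ³c⁵) × (1 GeV in J)⁴ = 2.316e20 kg/m³.
Convert the energy scale: 0.0410 keV⁴ = 4.10e-26 GeV⁴.
Result: 4.10e-26 × 2.316e20 = 9.496e-6 kg/m³.

9.496e-6 kg/m³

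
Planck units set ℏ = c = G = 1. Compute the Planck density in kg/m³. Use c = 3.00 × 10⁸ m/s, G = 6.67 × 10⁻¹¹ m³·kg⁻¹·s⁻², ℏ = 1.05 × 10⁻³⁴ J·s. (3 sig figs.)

5.20 × 10⁹⁶ kg/m³

From ℏ = c = G = 1 the density scale is ρ_P = c⁵/(ℏG²).
  = 2.43 × 10⁴² / 4.67 × 10⁻⁵⁵
  = 5.20 × 10⁹⁶ kg/m³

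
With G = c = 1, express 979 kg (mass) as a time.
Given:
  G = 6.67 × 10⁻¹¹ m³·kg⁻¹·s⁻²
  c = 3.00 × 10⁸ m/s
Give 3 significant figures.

2.42 × 10⁻³³ s

Mass → time via G/c³.
979 kg × (G/c³) = 2.42 × 10⁻³³ s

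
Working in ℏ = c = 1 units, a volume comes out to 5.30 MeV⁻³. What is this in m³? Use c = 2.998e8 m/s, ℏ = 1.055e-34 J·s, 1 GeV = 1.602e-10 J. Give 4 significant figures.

4.079e-38 m³

Volume is [L]³ = [E]⁻³·(ℏc)³.
1 GeV⁻³ → (ℏc)³ × (1 GeV in J)⁻³ = 7.696e-48 m³.
Convert the energy scale: 5.30 MeV⁻³ = 5.30e9 GeV⁻³.
Result: 5.30e9 × 7.696e-48 = 4.079e-38 m³.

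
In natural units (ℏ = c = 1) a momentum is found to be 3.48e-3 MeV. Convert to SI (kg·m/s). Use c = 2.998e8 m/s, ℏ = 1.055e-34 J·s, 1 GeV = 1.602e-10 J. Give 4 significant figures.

Momentum is [E]/c; divide by c.
1 GeV → 1/c × (1 GeV in J) = 5.344e-19 kg·m/s.
Convert the energy scale: 3.48e-3 MeV = 3.48e-6 GeV.
Result: 3.48e-6 × 5.344e-19 = 1.860e-24 kg·m/s.

1.860e-24 kg·m/s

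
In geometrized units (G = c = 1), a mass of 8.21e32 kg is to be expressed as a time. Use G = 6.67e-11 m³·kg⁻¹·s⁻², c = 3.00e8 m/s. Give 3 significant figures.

Mass → time via G/c³.
8.21e32 kg × (G/c³) = 2.03e-3 s

2.03e-3 s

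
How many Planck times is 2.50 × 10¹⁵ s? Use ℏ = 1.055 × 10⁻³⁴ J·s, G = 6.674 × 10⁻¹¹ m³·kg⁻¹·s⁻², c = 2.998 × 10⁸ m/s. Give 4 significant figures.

4.637 × 10⁵⁸

Planck time: t_P = √(ℏG/c⁵) = 5.392 × 10⁻⁴⁴ s.
2.50 × 10¹⁵ / 5.392 × 10⁻⁴⁴ = 4.637 × 10⁵⁸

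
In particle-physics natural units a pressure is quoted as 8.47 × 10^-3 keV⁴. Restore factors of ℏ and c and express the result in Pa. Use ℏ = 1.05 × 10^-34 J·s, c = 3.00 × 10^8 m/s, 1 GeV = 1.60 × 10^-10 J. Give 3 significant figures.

Pressure is [E]/[L]³ = [E]⁴/(ℏc)³.
1 GeV⁴ → 1/(ℏc)³ × (1 GeV in J)⁴ = 2.10 × 10^37 Pa.
Convert the energy scale: 8.47 × 10^-3 keV⁴ = 8.47 × 10^-27 GeV⁴.
Result: 8.47 × 10^-27 × 2.10 × 10^37 = 1.78 × 10^11 Pa.

1.78 × 10^11 Pa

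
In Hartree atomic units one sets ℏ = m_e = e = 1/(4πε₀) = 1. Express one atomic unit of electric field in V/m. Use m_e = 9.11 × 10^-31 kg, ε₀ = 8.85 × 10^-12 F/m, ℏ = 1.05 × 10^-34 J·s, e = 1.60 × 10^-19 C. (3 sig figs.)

5.20 × 10^11 V/m

E_au = E_h/(e a₀) = m_e²e⁵/((4πε₀)³ℏ⁴)
E_h = 4.38 × 10^-18 J
a₀ = 5.26 × 10^-11 m
E_h/(e·a₀) = 5.20 × 10^11 V/m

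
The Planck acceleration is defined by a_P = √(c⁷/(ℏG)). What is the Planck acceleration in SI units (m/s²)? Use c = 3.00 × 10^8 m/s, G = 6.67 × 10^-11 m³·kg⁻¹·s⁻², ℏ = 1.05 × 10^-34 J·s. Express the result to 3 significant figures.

5.59 × 10^51 m/s²

a_P = √(c⁷/(ℏG))
  = √(3.12 × 10^103)
  = 5.59 × 10^51 m/s²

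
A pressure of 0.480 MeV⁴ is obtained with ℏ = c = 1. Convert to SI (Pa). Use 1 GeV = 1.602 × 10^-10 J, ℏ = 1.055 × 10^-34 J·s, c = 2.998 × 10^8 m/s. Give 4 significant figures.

9.992 × 10^24 Pa

Pressure is [E]/[L]³ = [E]⁴/(ℏc)³.
1 GeV⁴ → 1/(ℏc)³ × (1 GeV in J)⁴ = 2.082 × 10^37 Pa.
Convert the energy scale: 0.480 MeV⁴ = 4.80 × 10^-13 GeV⁴.
Result: 4.80 × 10^-13 × 2.082 × 10^37 = 9.992 × 10^24 Pa.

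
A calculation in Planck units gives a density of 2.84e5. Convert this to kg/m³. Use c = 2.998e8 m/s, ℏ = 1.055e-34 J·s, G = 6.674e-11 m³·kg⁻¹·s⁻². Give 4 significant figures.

1.464e102 kg/m³

One Planck density: ρ_P = c⁵/(ℏG²) = 5.154e96 kg/m³.
2.84e5 × 5.154e96 kg/m³ = 1.464e102 kg/m³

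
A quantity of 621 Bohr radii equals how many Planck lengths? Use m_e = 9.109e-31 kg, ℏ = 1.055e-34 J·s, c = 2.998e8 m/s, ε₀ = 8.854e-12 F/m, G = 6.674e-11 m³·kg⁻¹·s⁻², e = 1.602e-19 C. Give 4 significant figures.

2.035e27

Bohr radius: a₀ = 4πε₀ℏ²/(m_e e²) = 5.297e-11 m
Planck length: ℓ_P = √(ℏG/c³) = 1.616e-35 m
621 × 5.297e-11 / 1.616e-35 = 2.035e27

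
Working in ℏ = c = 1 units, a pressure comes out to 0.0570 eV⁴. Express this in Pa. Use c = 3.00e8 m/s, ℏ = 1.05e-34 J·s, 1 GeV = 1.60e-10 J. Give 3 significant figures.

Pressure is [E]/[L]³ = [E]⁴/(ℏc)³.
1 GeV⁴ → 1/(ℏc)³ × (1 GeV in J)⁴ = 2.10e37 Pa.
Convert the energy scale: 0.0570 eV⁴ = 5.70e-38 GeV⁴.
Result: 5.70e-38 × 2.10e37 = 1.20 Pa.

1.20 Pa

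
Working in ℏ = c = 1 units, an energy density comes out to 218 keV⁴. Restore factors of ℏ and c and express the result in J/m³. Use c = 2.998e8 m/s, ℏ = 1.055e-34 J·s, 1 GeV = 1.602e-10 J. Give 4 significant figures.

4.538e15 J/m³

[E]/[L]³ = [E]⁴/(ℏc)³; restore (ℏc)⁻³.
1 GeV⁴ → 1/(ℏc)³ × (1 GeV in J)⁴ = 2.082e37 J/m³.
Convert the energy scale: 218 keV⁴ = 2.18e-22 GeV⁴.
Result: 2.18e-22 × 2.082e37 = 4.538e15 J/m³.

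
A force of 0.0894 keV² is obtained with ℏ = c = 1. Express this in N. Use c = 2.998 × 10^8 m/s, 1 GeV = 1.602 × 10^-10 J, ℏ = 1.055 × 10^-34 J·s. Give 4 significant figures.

7.254 × 10^-8 N

Force is [E]/[L] = [E]²/(ℏc); restore (ℏc)⁻¹.
1 GeV² → 1/(ℏc) × (1 GeV in J)² = 8.114 × 10^5 N.
Convert the energy scale: 0.0894 keV² = 8.94 × 10^-14 GeV².
Result: 8.94 × 10^-14 × 8.114 × 10^5 = 7.254 × 10^-8 N.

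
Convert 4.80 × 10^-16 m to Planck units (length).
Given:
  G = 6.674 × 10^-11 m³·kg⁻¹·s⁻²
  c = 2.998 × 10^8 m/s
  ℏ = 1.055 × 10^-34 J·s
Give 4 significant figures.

2.969 × 10^19

Planck length: ℓ_P = √(ℏG/c³) = 1.616 × 10^-35 m.
4.80 × 10^-16 / 1.616 × 10^-35 = 2.969 × 10^19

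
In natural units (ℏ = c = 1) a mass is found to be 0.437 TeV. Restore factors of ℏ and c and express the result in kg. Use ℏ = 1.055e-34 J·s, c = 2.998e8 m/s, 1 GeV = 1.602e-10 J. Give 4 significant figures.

Mass is [E]/c²; divide by c².
1 GeV → 1/c² × (1 GeV in J) = 1.782e-27 kg.
Convert the energy scale: 0.437 TeV = 437 GeV.
Result: 437 × 1.782e-27 = 7.789e-25 kg.

7.789e-25 kg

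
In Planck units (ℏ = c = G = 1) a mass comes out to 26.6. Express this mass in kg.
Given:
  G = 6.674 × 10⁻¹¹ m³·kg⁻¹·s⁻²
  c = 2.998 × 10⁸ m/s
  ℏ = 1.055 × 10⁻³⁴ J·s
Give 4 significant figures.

5.791 × 10⁻⁷ kg

One Planck mass: m_P = √(ℏc/G) = 2.177 × 10⁻⁸ kg.
26.6 × 2.177 × 10⁻⁸ kg = 5.791 × 10⁻⁷ kg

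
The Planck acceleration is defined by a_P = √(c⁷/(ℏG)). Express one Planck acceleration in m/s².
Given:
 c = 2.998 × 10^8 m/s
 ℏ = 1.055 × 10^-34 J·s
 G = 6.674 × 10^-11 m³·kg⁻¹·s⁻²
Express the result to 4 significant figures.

5.560 × 10^51 m/s²

a_P = √(c⁷/(ℏG))
  = √(3.092 × 10^103)
  = 5.560 × 10^51 m/s²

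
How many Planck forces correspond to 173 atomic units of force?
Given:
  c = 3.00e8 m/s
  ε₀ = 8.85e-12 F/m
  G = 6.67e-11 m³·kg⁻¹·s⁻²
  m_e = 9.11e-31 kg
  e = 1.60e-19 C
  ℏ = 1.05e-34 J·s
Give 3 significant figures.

atomic unit of force: F_au = E_h/a₀ = m_e²e⁶/((4πε₀)³ℏ⁴) = 8.33e-8 N
Planck force: F_P = c⁴/G = 1.21e44 N
173 × 8.33e-8 / 1.21e44 = 1.19e-49

1.19e-49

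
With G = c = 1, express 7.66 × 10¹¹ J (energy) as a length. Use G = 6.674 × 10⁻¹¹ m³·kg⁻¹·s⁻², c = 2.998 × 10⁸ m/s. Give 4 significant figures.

6.328 × 10⁻³³ m

Energy → length via G/c⁴.
7.66 × 10¹¹ J × (G/c⁴) = 6.328 × 10⁻³³ m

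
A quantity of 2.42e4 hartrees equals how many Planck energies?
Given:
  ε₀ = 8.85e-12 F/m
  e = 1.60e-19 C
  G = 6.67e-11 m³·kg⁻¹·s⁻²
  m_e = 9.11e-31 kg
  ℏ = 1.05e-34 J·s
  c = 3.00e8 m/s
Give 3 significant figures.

5.42e-23

hartree: E_h = m_e e⁴/(4πε₀ℏ)² = 4.38e-18 J
Planck energy: E_P = √(ℏc⁵/G) = 1.96e9 J
2.42e4 × 4.38e-18 / 1.96e9 = 5.42e-23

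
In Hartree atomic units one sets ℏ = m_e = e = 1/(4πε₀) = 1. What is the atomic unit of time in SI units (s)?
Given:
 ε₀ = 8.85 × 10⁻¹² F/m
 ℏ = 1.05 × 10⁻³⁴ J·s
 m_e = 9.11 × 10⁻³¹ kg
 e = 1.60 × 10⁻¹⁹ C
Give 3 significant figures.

τ_au = (4πε₀)²ℏ³/(m_e e⁴)
E_h = 4.38 × 10⁻¹⁸ J
ℏ/E_h = 2.40 × 10⁻¹⁷ s

2.40 × 10⁻¹⁷ s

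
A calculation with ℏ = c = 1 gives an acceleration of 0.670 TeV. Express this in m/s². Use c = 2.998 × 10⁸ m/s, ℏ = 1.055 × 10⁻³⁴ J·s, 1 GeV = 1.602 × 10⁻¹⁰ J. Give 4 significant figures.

3.050 × 10³⁵ m/s²

Acceleration is [L]/[T]² = c·[E]/ℏ.
1 GeV → c/ℏ × (1 GeV in J) = 4.552 × 10³² m/s².
Convert the energy scale: 0.670 TeV = 670 GeV.
Result: 670 × 4.552 × 10³² = 3.050 × 10³⁵ m/s².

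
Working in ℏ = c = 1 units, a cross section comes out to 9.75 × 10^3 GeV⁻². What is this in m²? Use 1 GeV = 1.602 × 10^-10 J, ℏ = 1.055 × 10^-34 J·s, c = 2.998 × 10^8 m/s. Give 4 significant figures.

Area is [L]² = [E]⁻²·(ℏc)²; restore (ℏc)².
1 GeV⁻² → (ℏc)² × (1 GeV in J)⁻² = 3.898 × 10^-32 m².
Result: 9.75 × 10^3 × 3.898 × 10^-32 = 3.801 × 10^-28 m².

3.801 × 10^-28 m²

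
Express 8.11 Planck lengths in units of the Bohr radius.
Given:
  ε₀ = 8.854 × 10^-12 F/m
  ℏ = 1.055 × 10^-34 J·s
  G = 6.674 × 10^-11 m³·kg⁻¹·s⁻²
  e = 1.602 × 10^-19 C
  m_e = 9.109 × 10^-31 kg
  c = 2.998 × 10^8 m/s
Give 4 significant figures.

Planck length: ℓ_P = √(ℏG/c³) = 1.616 × 10^-35 m
Bohr radius: a₀ = 4πε₀ℏ²/(m_e e²) = 5.297 × 10^-11 m
8.11 × 1.616 × 10^-35 / 5.297 × 10^-11 = 2.475 × 10^-24

2.475 × 10^-24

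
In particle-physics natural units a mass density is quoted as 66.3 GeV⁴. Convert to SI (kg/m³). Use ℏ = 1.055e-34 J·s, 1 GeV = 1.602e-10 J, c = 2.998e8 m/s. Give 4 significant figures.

1.535e22 kg/m³

Mass density is [E]/(c²[L]³) = [E]⁴/(ℏ³c⁵).
1 GeV⁴ → 1/(ℏ³c⁵) × (1 GeV in J)⁴ = 2.316e20 kg/m³.
Result: 66.3 × 2.316e20 = 1.535e22 kg/m³.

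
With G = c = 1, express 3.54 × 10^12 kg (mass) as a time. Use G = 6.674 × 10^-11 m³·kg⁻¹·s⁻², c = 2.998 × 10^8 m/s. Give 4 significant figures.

8.768 × 10^-24 s

Mass → time via G/c³.
3.54 × 10^12 kg × (G/c³) = 8.768 × 10^-24 s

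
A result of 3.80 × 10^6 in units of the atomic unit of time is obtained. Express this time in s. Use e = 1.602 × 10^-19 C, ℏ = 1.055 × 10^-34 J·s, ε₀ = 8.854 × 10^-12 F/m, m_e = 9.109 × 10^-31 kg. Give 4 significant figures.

One atomic unit of time: τ_au = (4πε₀)²ℏ³/(m_e e⁴) = 2.423 × 10^-17 s.
3.80 × 10^6 × 2.423 × 10^-17 s = 9.207 × 10^-11 s

9.207 × 10^-11 s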